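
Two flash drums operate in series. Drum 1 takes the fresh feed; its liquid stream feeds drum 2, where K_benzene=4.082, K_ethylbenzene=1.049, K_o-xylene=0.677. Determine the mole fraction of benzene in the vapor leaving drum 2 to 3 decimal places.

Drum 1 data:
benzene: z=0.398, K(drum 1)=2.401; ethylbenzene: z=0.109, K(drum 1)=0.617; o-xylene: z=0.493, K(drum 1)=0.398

Drum 1:
Rachford–Rice: g(ψ₁) = Σ zᵢ(Kᵢ−1)/(1+ψ₁(Kᵢ−1)) = 0.
Check two-phase: ΣzᵢKᵢ = 1.219 > 1 and Σzᵢ/Kᵢ = 1.581 > 1, so g(0) = 0.219 > 0 and g(1) = -0.581 < 0.
Newton–Raphson from ψ₁ = 0.5:
  ψ₁ = 0.500: g = -0.1483, g' = -0.660 → ψ₁ = 0.275
Converged at ψ₁ = 0.275.
Drum-1 compositions:
  benzene: x = 0.287, y = 0.690
  ethylbenzene: x = 0.122, y = 0.075
  o-xylene: x = 0.591, y = 0.235
Drum-2 feed = drum-1 liquid: z₂ = (0.2872, 0.1218, 0.5909).
Drum 2:
Let ψ₂ = V/F and solve Σ zᵢ(Kᵢ−1)/(1+ψ₂(Kᵢ−1)) = 0.
Feasibility: ΣzᵢKᵢ = 1.700, Σzᵢ/Kᵢ = 1.059 — both > 1, two phases present.
Newton–Raphson from ψ₂ = 0.4:
  ψ₂ = 0.400: g = 0.1831, g' = -0.629 → ψ₂ = 0.691
  ψ₂ = 0.691: g = 0.0428, g' = -0.381 → ψ₂ = 0.804
  ψ₂ = 0.804: g = 0.0026, g' = -0.338 → ψ₂ = 0.811
Converged at ψ₂ = 0.811.
  benzene: x = 0.082, y = 0.335
  ethylbenzene: x = 0.117, y = 0.123
  o-xylene: x = 0.801, y = 0.542

y_benzene (drum 2) = 0.335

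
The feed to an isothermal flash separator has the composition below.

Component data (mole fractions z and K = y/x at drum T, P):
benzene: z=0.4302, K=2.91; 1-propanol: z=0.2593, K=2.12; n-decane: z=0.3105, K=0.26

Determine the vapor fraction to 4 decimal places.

ψ = 0.7328

Let ψ = V/F and solve Σ zᵢ(Kᵢ−1)/(1+ψ(Kᵢ−1)) = 0.
Check two-phase: ΣzᵢKᵢ = 1.8823 > 1 and Σzᵢ/Kᵢ = 1.4644 > 1, so g(0) = 0.8823 > 0 and g(1) = -0.4644 < 0.
Iterate (Newton) starting at ψ = 0.5:
  ψ = 0.5000: g = 0.24175, g' = -0.9727 → ψ = 0.7485
  ψ = 0.7485: g = -0.01893, g' = -1.2166 → ψ = 0.7330
  ψ = 0.7330: g = -0.00027, g' = -1.1826 → ψ = 0.7328
Converged at ψ = 0.7328.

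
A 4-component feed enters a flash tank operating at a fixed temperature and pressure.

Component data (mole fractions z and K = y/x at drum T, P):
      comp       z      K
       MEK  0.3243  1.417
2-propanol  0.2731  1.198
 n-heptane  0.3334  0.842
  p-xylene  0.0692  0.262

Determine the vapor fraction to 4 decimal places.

Material balance + equilibrium reduce to Σ zᵢ(Kᵢ−1)/(1+ψ(Kᵢ−1)) = 0.
g(0) = ΣzᵢKᵢ − 1 = 0.0856 and g(1) = 1 − Σzᵢ/Kᵢ = -0.1169, so a root lies in (0, 1).
Iterate (Newton) starting at ψ = 0.61:
  ψ = 0.6100: g = 0.00488, g' = -0.1792 → ψ = 0.6372
  ψ = 0.6372: g = -0.00012, g' = -0.1882 → ψ = 0.6366
Converged at ψ = 0.6366.

ψ = 0.6366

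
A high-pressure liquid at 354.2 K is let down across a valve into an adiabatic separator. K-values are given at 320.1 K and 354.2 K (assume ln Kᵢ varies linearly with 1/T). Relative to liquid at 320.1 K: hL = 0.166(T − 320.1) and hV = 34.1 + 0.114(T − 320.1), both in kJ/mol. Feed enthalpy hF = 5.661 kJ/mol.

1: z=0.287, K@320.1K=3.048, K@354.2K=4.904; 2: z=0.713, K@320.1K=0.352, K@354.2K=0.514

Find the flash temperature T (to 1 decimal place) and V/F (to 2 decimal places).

Adiabatic flash: solve Rachford–Rice at each trial T, then check hF = ψ·hV(T) + (1−ψ)·hL(T).
  T = 320.1 K: K = (3.048, 0.352), RR gives ψ = 0.095, H_out = 3.231 kJ/mol
  T = 354.2 K: K = (4.904, 0.514), RR gives ψ = 0.408, H_out = 18.847 kJ/mol
  T = 337.1 K: K = (3.910, 0.429), RR gives ψ = 0.258, H_out = 11.386 kJ/mol
  T = 328.6 K: K = (3.463, 0.390), RR gives ψ = 0.181, H_out = 7.497 kJ/mol
  T = 324.4 K: K = (3.254, 0.371), RR gives ψ = 0.140, H_out = 5.452 kJ/mol
  T = 326.5 K: K = (3.358, 0.380), RR gives ψ = 0.161, H_out = 6.488 kJ/mol
Linear interpolation between T = 324.4 (H_out = 5.452) and T = 326.5 (H_out = 6.488) on hF = 5.661 gives T ≈ 324.8 K, at which ψ = 0.14.

T = 324.8 K, V/F = 0.14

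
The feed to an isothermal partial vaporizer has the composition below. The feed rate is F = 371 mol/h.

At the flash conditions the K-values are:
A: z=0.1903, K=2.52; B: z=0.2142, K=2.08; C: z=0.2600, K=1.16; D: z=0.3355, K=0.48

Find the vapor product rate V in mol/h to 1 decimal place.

V = 290.6 mol/h

Newton–Raphson from V/F = 0.5:
  V/F = 0.5000: g = 0.11733, g' = -0.4187 → V/F = 0.7803
  V/F = 0.7803: g = 0.00128, g' = -0.4277 → V/F = 0.7832
Converged at V/F = 0.7832.
Then V = V/F·F = 0.7832·371 = 290.6 mol/h and L = F − V = 80.4 mol/h.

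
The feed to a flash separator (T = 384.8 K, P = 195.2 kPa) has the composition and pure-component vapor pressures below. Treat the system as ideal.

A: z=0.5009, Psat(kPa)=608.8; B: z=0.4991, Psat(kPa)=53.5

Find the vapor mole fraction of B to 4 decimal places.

Raoult's law: Kᵢ = Pᵢˢᵃᵗ/P = Pᵢˢᵃᵗ/195.2.
  K_A = 608.8/195.2 = 3.118852, K_B = 53.5/195.2 = 0.274078
Rachford–Rice: g(β) = Σ zᵢ(Kᵢ−1)/(1+β(Kᵢ−1)) = 0.
g(0) = ΣzᵢKᵢ − 1 = 0.6990 and g(1) = 1 − Σzᵢ/Kᵢ = -0.9816, so a root lies in (0, 1).
Binary case is linear: z₁(K₁−1)(1+β(K₂−1)) + z₂(K₂−1)(1+β(K₁−1)) = 0
⇒ β = [z₁(K₁−1)+z₂(K₂−1)] / [−(K₁−1)(K₂−1)] = 0.69903/1.53812 = 0.4545
Compositions from xᵢ = zᵢ/(1+β(Kᵢ−1)), yᵢ = Kᵢxᵢ:
  A: x = 0.2552, y = 0.7959
  B: x = 0.7448, y = 0.2041

y_B = 0.2041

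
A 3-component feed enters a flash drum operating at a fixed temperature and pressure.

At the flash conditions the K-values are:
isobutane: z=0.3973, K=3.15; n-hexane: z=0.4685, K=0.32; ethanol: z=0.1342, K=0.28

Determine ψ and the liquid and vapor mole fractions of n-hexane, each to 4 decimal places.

Iterate (Newton) starting at ψ = 0.5:
  ψ = 0.5000: g = -0.22201, g' = -1.0937 → ψ = 0.2970
  ψ = 0.2970: g = -0.00081, g' = -1.1367 → ψ = 0.2963
Converged at ψ = 0.2963.
Compositions from xᵢ = zᵢ/(1+ψ(Kᵢ−1)), yᵢ = Kᵢxᵢ:
  isobutane: x = 0.2427, y = 0.7645
  n-hexane: x = 0.5867, y = 0.1877
  ethanol: x = 0.1706, y = 0.0478

ψ = 0.2963, x_n-hexane = 0.5867, y_n-hexane = 0.1877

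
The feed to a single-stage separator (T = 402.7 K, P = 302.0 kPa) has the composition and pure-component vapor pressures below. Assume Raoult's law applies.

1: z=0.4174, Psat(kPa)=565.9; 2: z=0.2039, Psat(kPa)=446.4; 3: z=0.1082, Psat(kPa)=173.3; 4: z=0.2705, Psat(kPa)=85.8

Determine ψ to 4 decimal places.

ψ = 0.4487

Raoult's law: Kᵢ = Pᵢˢᵃᵗ/P = Pᵢˢᵃᵗ/302.0.
  K_1 = 565.9/302.0 = 1.873841, K_2 = 446.4/302.0 = 1.478146, K_3 = 173.3/302.0 = 0.573841, K_4 = 85.8/302.0 = 0.284106
Newton iteration, ψ⁰ = 0.5:
  ψ = 0.5000: g = -0.02769, g' = -0.5528 → ψ = 0.4499
  ψ = 0.4499: g = -0.00066, g' = -0.5275 → ψ = 0.4487
Converged at ψ = 0.4487.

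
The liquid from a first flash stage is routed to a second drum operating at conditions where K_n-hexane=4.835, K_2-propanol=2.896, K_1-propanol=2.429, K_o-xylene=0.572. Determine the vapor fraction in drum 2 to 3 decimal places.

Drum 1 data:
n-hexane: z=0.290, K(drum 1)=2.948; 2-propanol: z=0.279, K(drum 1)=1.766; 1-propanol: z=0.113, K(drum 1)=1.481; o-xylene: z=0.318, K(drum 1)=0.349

V/F (drum 2) = 0.599

Drum 1:
Rachford–Rice: g(ψ₁) = Σ zᵢ(Kᵢ−1)/(1+ψ₁(Kᵢ−1)) = 0.
g(0) = ΣzᵢKᵢ − 1 = 0.626 and g(1) = 1 − Σzᵢ/Kᵢ = -0.244, so a root lies in (0, 1).
Iterate (Newton) starting at ψ₁ = 0.5:
  ψ₁ = 0.500: g = 0.1776, g' = -0.681 → ψ₁ = 0.761
  ψ₁ = 0.761: g = -0.0077, g' = -0.787 → ψ₁ = 0.751
Converged at ψ₁ = 0.751.
Drum-1 compositions:
  n-hexane: x = 0.118, y = 0.347
  2-propanol: x = 0.177, y = 0.313
  1-propanol: x = 0.083, y = 0.123
  o-xylene: x = 0.622, y = 0.217
Drum-2 feed = drum-1 liquid: z₂ = (0.1178, 0.1771, 0.0830, 0.6221).
Drum 2:
Material balance + equilibrium reduce to Σ zᵢ(Kᵢ−1)/(1+ψ₂(Kᵢ−1)) = 0.
g(0) = ΣzᵢKᵢ − 1 = 0.640 and g(1) = 1 − Σzᵢ/Kᵢ = -0.207, so a root lies in (0, 1).
Iterate (Newton) starting at ψ₂ = 0.5:
  ψ₂ = 0.500: g = 0.0576, g' = -0.613 → ψ₂ = 0.594
  ψ₂ = 0.594: g = 0.0029, g' = -0.557 → ψ₂ = 0.599
Converged at ψ₂ = 0.599.
  n-hexane: x = 0.036, y = 0.173
  2-propanol: x = 0.083, y = 0.240
  1-propanol: x = 0.045, y = 0.109
  o-xylene: x = 0.837, y = 0.479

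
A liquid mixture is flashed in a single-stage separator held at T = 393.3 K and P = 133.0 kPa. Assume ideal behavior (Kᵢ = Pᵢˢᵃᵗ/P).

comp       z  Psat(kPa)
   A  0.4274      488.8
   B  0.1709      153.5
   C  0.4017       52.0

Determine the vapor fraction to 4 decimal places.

ψ = 0.6944

Raoult's law: Kᵢ = Pᵢˢᵃᵗ/P = Pᵢˢᵃᵗ/133.0.
  K_A = 488.8/133.0 = 3.675188, K_B = 153.5/133.0 = 1.154135, K_C = 52.0/133.0 = 0.390977
Rachford–Rice: g(ψ) = Σ zᵢ(Kᵢ−1)/(1+ψ(Kᵢ−1)) = 0.
g(0) = ΣzᵢKᵢ − 1 = 0.9251 and g(1) = 1 − Σzᵢ/Kᵢ = -0.2918, so a root lies in (0, 1).
Iterate (Newton) starting at ψ = 0.5:
  ψ = 0.5000: g = 0.16182, g' = -0.8713 → ψ = 0.6857
  ψ = 0.6857: g = 0.00713, g' = -0.8233 → ψ = 0.6944
Converged at ψ = 0.6944.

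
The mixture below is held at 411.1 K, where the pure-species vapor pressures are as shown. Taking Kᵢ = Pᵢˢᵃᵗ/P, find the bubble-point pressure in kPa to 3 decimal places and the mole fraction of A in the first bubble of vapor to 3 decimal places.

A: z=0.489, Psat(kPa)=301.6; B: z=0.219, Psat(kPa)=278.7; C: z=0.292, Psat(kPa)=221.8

Pbub = 273.283 kPa, y_A = 0.540

At the bubble point ψ → 0, so ΣzᵢKᵢ = 1 with Kᵢ = Pᵢˢᵃᵗ/P ⇒ P = ΣzᵢPᵢˢᵃᵗ.
P = 0.489·301.6 + 0.219·278.7 + 0.292·221.8 = 273.283 kPa
yᵢ = zᵢPᵢˢᵃᵗ/P ⇒ y_A = 0.489·301.6/273.283 = 0.540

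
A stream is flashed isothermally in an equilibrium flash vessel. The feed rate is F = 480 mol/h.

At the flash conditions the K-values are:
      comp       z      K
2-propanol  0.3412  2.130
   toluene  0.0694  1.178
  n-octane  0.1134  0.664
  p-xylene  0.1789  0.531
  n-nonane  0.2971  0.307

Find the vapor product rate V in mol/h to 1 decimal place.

V = 56.3 mol/h

Material balance + equilibrium reduce to Σ zᵢ(Kᵢ−1)/(1+V/F(Kᵢ−1)) = 0.
Feasibility: ΣzᵢKᵢ = 1.0700, Σzᵢ/Kᵢ = 1.6945 — both > 1, two phases present.
Newton–Raphson from V/F = 0.35:
  V/F = 0.3500: g = -0.12747, g' = -0.5471 → V/F = 0.1170
  V/F = 0.1170: g = 0.00013, g' = -0.5689 → V/F = 0.1172
Converged at V/F = 0.1172.
Then V = V/F·F = 0.1172·480 = 56.3 mol/h and L = F − V = 423.7 mol/h.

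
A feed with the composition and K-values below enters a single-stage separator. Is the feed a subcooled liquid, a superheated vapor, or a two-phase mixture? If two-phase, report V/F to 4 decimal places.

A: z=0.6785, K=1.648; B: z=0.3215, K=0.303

ΣzᵢKᵢ = 1.2156; Σzᵢ/Kᵢ = 1.4728.
Both exceed 1, so a two-phase solution exists.
Let ψ = V/F and solve Σ zᵢ(Kᵢ−1)/(1+ψ(Kᵢ−1)) = 0.
Iterate (Newton) starting at ψ = 0.5:
  ψ = 0.5000: g = -0.01188, g' = -0.5305 → ψ = 0.4776
  ψ = 0.4776: g = -0.00015, g' = -0.5171 → ψ = 0.4773
Converged at ψ = 0.4773.

two-phase, V/F = 0.4773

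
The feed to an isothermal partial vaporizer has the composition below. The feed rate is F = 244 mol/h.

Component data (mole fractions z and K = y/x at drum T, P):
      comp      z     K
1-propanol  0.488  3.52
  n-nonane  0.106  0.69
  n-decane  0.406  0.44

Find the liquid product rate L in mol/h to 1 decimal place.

Newton iteration, V/F⁰ = 0.5:
  V/F = 0.500: g = 0.1895, g' = -0.867 → V/F = 0.719
  V/F = 0.719: g = 0.0147, g' = -0.766 → V/F = 0.738
Converged at V/F = 0.738.
Then V = V/F·F = 0.7379·244 = 180.0 mol/h and L = F − V = 64.0 mol/h.

L = 64.0 mol/h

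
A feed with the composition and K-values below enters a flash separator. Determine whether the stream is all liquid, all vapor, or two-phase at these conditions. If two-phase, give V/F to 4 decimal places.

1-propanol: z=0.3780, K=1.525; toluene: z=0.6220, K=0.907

all vapor

ΣzᵢKᵢ = 1.1406; Σzᵢ/Kᵢ = 0.9336.
Since Σzᵢ/Kᵢ < 1 the mixture is above its dew point — single vapor phase.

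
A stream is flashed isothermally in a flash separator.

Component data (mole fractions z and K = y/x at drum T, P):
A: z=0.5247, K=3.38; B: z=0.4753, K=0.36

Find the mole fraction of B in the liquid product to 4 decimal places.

x_B = 0.7881

Newton iteration, β⁰ = 0.31:
  β = 0.3100: g = 0.33912, g' = -1.2871 → β = 0.5735
  β = 0.5735: g = 0.04749, g' = -1.0173 → β = 0.6201
Converged at β = 0.6201.
Compositions from xᵢ = zᵢ/(1+β(Kᵢ−1)), yᵢ = Kᵢxᵢ:
  A: x = 0.2119, y = 0.7163
  B: x = 0.7881, y = 0.2837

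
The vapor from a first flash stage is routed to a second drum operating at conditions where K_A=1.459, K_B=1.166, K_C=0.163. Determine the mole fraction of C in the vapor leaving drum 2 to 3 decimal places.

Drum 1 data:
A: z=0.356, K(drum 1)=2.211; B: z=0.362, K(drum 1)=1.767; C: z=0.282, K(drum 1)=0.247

y_C (drum 2) = 0.043

Drum 1:
Material balance + equilibrium reduce to Σ zᵢ(Kᵢ−1)/(1+ψ₁(Kᵢ−1)) = 0.
Check two-phase: ΣzᵢKᵢ = 1.496 > 1 and Σzᵢ/Kᵢ = 1.508 > 1, so g(0) = 0.496 > 0 and g(1) = -0.508 < 0.
Newton–Raphson from ψ₁ = 0.65:
  ψ₁ = 0.650: g = 0.0106, g' = -0.872 → ψ₁ = 0.662
Converged at ψ₁ = 0.662.
Drum-1 compositions:
  A: x = 0.198, y = 0.437
  B: x = 0.240, y = 0.424
  C: x = 0.562, y = 0.139
Drum-2 feed = drum-1 vapor: z₂ = (0.4369, 0.4242, 0.1389).
Drum 2:
Rachford–Rice: g(ψ₂) = Σ zᵢ(Kᵢ−1)/(1+ψ₂(Kᵢ−1)) = 0.
g(0) = ΣzᵢKᵢ − 1 = 0.155 and g(1) = 1 − Σzᵢ/Kᵢ = -0.515, so a root lies in (0, 1).
Newton iteration, ψ₂⁰ = 0.34:
  ψ₂ = 0.340: g = 0.0776, g' = -0.269 → ψ₂ = 0.628
  ψ₂ = 0.628: g = -0.0257, g' = -0.498 → ψ₂ = 0.576
  ψ₂ = 0.576: g = -0.0018, g' = -0.431 → ψ₂ = 0.572
Converged at ψ₂ = 0.572.
  A: x = 0.346, y = 0.505
  B: x = 0.387, y = 0.452
  C: x = 0.267, y = 0.043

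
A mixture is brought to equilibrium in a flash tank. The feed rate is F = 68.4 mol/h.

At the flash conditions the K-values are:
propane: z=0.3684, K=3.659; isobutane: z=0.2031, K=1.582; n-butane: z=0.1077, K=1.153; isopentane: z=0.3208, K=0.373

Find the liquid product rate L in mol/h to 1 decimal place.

L = 13.3 mol/h

Material balance + equilibrium reduce to Σ zᵢ(Kᵢ−1)/(1+V/F(Kᵢ−1)) = 0.
Feasibility: ΣzᵢKᵢ = 1.9131, Σzᵢ/Kᵢ = 1.1825 — both > 1, two phases present.
Newton–Raphson from V/F = 0.34:
  V/F = 0.3400: g = 0.37317, g' = -0.9724 → V/F = 0.7238
  V/F = 0.7238: g = 0.06470, g' = -0.7634 → V/F = 0.8085
  V/F = 0.8085: g = -0.00192, g' = -0.8151 → V/F = 0.8062
Converged at V/F = 0.8062.
Then V = V/F·F = 0.8062·68.4 = 55.1 mol/h and L = F − V = 13.3 mol/h.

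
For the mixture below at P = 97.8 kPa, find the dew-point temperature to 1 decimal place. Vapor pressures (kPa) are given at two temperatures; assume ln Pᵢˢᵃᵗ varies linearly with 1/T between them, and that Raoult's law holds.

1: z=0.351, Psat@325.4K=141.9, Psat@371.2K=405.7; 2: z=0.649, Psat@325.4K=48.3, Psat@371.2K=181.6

Dew-point temperature: Σzᵢ·P/Pᵢˢᵃᵗ(T) = 1. Interpolate ln Pᵢˢᵃᵗ = aᵢ + bᵢ/T.
  T = 325.4 K: ΣzᵢP/Pᵢˢᵃᵗ = 1.5560
  T = 371.2 K: ΣzᵢP/Pᵢˢᵃᵗ = 0.4341
  T = 348.3 K: ΣzᵢP/Pᵢˢᵃᵗ = 0.7871
  T = 336.9 K: ΣzᵢP/Pᵢˢᵃᵗ = 1.0919
  T = 342.6 K: ΣzᵢP/Pᵢˢᵃᵗ = 0.9244
  T = 339.8 K: ΣzᵢP/Pᵢˢᵃᵗ = 1.0025
Interpolating between 339.8 K and 342.6 K gives T ≈ 339.9 K.

T = 339.9 K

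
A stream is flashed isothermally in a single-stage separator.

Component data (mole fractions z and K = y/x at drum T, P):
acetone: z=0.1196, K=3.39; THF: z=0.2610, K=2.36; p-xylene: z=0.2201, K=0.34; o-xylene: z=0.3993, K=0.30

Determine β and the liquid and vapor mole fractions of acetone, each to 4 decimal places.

Let β = V/F and solve Σ zᵢ(Kᵢ−1)/(1+β(Kᵢ−1)) = 0.
g(0) = ΣzᵢKᵢ − 1 = 0.2160 and g(1) = 1 − Σzᵢ/Kᵢ = -1.1242, so a root lies in (0, 1).
Newton–Raphson from β = 0.37:
  β = 0.3700: g = -0.18157, g' = -0.9302 → β = 0.1748
  β = 0.1748: g = 0.00570, g' = -1.0315 → β = 0.1803
  β = 0.1803: g = 0.00002, g' = -1.0247 → β = 0.1804
Converged at β = 0.1804.
Compositions from xᵢ = zᵢ/(1+β(Kᵢ−1)), yᵢ = Kᵢxᵢ:
  acetone: x = 0.0836, y = 0.2833
  THF: x = 0.2096, y = 0.4946
  p-xylene: x = 0.2498, y = 0.0849
  o-xylene: x = 0.4570, y = 0.1371

β = 0.1804, x_acetone = 0.0836, y_acetone = 0.2833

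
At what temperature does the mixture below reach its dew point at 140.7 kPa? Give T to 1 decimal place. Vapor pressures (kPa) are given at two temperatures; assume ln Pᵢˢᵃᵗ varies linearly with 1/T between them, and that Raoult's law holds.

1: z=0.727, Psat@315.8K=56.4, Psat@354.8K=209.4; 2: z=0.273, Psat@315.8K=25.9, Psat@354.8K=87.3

Dew-point temperature: Σzᵢ·P/Pᵢˢᵃᵗ(T) = 1. Interpolate ln Pᵢˢᵃᵗ = aᵢ + bᵢ/T.
  T = 315.8 K: ΣzᵢP/Pᵢˢᵃᵗ = 3.2967
  T = 354.8 K: ΣzᵢP/Pᵢˢᵃᵗ = 0.9285
  T = 335.3 K: ΣzᵢP/Pᵢˢᵃᵗ = 1.6858
  T = 345.1 K: ΣzᵢP/Pᵢˢᵃᵗ = 1.2386
  T = 350.0 K: ΣzᵢP/Pᵢˢᵃᵗ = 1.0686
  T = 352.4 K: ΣzᵢP/Pᵢˢᵃᵗ = 0.9956
Interpolating between 350.0 K and 352.4 K gives T ≈ 352.3 K.

T = 352.3 K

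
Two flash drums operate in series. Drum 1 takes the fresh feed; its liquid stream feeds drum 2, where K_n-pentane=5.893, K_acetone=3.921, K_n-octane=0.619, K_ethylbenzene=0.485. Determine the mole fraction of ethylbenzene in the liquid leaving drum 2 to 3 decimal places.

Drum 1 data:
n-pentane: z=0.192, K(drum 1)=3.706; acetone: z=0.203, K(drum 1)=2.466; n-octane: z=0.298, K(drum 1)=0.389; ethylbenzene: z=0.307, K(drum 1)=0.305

Drum 1:
Let ψ₁ = V/F and solve Σ zᵢ(Kᵢ−1)/(1+ψ₁(Kᵢ−1)) = 0.
g(0) = ΣzᵢKᵢ − 1 = 0.422 and g(1) = 1 − Σzᵢ/Kᵢ = -0.907, so a root lies in (0, 1).
Newton iteration, ψ₁⁰ = 0.59:
  ψ₁ = 0.590: g = -0.2867, g' = -1.032 → ψ₁ = 0.312
  ψ₁ = 0.312: g = -0.0117, g' = -1.030 → ψ₁ = 0.301
Converged at ψ₁ = 0.301.
Drum-1 compositions:
  n-pentane: x = 0.106, y = 0.392
  acetone: x = 0.141, y = 0.347
  n-octane: x = 0.365, y = 0.142
  ethylbenzene: x = 0.388, y = 0.118
Drum-2 feed = drum-1 liquid: z₂ = (0.1058, 0.1409, 0.3651, 0.3882).
Drum 2:
Newton–Raphson from ψ₂ = 0.5:
  ψ₂ = 0.500: g = -0.1236, g' = -0.679 → ψ₂ = 0.318
  ψ₂ = 0.318: g = 0.0185, g' = -0.927 → ψ₂ = 0.338
  ψ₂ = 0.338: g = 0.0004, g' = -0.885 → ψ₂ = 0.339
Converged at ψ₂ = 0.339.
  n-pentane: x = 0.040, y = 0.235
  acetone: x = 0.071, y = 0.278
  n-octane: x = 0.419, y = 0.259
  ethylbenzene: x = 0.470, y = 0.228

x_ethylbenzene (drum 2) = 0.470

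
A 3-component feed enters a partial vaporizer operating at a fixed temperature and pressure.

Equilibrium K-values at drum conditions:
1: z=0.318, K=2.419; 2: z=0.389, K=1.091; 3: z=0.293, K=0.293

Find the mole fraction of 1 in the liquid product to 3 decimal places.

Iterate (Newton) starting at ψ = 0.5:
  ψ = 0.500: g = -0.0226, g' = -0.572 → ψ = 0.461
  ψ = 0.461: g = -0.0003, g' = -0.559 → ψ = 0.460
Converged at ψ = 0.460.
Compositions from xᵢ = zᵢ/(1+ψ(Kᵢ−1)), yᵢ = Kᵢxᵢ:
  1: x = 0.192, y = 0.465
  2: x = 0.373, y = 0.407
  3: x = 0.434, y = 0.127

x_1 = 0.192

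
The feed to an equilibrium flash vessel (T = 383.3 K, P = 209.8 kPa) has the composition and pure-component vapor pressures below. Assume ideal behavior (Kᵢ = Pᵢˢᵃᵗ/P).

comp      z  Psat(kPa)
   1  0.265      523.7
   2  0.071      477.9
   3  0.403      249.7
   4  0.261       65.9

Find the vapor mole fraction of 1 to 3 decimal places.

y_1 = 0.337

Raoult's law: Kᵢ = Pᵢˢᵃᵗ/P = Pᵢˢᵃᵗ/209.8.
  K_1 = 523.7/209.8 = 2.49619, K_2 = 477.9/209.8 = 2.27788, K_3 = 249.7/209.8 = 1.19018, K_4 = 65.9/209.8 = 0.31411
Rachford–Rice: g(β) = Σ zᵢ(Kᵢ−1)/(1+β(Kᵢ−1)) = 0.
g(0) = ΣzᵢKᵢ − 1 = 0.385 and g(1) = 1 − Σzᵢ/Kᵢ = -0.307, so a root lies in (0, 1).
Iterate (Newton) starting at β = 0.5:
  β = 0.500: g = 0.0797, g' = -0.534 → β = 0.649
  β = 0.649: g = -0.0038, g' = -0.598 → β = 0.643
Converged at β = 0.643.
Compositions from xᵢ = zᵢ/(1+β(Kᵢ−1)), yᵢ = Kᵢxᵢ:
  1: x = 0.135, y = 0.337
  2: x = 0.039, y = 0.089
  3: x = 0.359, y = 0.427
  4: x = 0.467, y = 0.147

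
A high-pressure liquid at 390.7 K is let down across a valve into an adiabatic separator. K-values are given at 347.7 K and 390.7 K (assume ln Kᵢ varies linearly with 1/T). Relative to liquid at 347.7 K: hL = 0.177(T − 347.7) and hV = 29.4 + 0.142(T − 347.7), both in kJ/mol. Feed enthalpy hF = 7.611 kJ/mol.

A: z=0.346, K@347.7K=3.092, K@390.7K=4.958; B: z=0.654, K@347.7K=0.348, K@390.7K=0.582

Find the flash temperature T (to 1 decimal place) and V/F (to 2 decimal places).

T = 350.4 K, V/F = 0.24

Adiabatic flash: solve Rachford–Rice at each trial T, then check hF = ψ·hV(T) + (1−ψ)·hL(T).
  T = 347.7 K: K = (3.092, 0.348), RR gives ψ = 0.218, H_out = 6.411 kJ/mol
  T = 390.7 K: K = (4.958, 0.582), RR gives ψ = 0.663, H_out = 26.092 kJ/mol
  T = 369.2 K: K = (3.970, 0.457), RR gives ψ = 0.417, H_out = 15.745 kJ/mol
  T = 358.4 K: K = (3.515, 0.400), RR gives ψ = 0.317, H_out = 11.085 kJ/mol
  T = 353.0 K: K = (3.298, 0.373), RR gives ψ = 0.267, H_out = 8.752 kJ/mol
  T = 350.4 K: K = (3.196, 0.361), RR gives ψ = 0.243, H_out = 7.612 kJ/mol
  T = 349.0 K: K = (3.142, 0.354), RR gives ψ = 0.230, H_out = 6.992 kJ/mol
Linear interpolation between T = 349.0 (H_out = 6.992) and T = 350.4 (H_out = 7.612) on hF = 7.611 gives T ≈ 350.4 K, at which ψ = 0.24.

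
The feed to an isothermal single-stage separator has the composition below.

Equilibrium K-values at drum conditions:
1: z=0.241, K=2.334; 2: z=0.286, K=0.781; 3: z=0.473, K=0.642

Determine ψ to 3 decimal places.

Iterate (Newton) starting at ψ = 0.33:
  ψ = 0.330: g = -0.0363, g' = -0.301 → ψ = 0.209
  ψ = 0.209: g = 0.0027, g' = -0.348 → ψ = 0.217
Converged at ψ = 0.217.

ψ = 0.217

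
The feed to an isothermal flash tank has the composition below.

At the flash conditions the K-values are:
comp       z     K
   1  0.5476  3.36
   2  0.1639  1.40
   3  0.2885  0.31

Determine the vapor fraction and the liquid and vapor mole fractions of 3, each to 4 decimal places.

Newton–Raphson from ψ = 0.43:
  ψ = 0.4300: g = 0.41432, g' = -1.0481 → ψ = 0.8253
  ψ = 0.8253: g = 0.02535, g' = -1.1068 → ψ = 0.8482
  ψ = 0.8482: g = -0.00050, g' = -1.1516 → ψ = 0.8478
Converged at ψ = 0.8478.
Compositions from xᵢ = zᵢ/(1+ψ(Kᵢ−1)), yᵢ = Kᵢxᵢ:
  1: x = 0.1825, y = 0.6132
  2: x = 0.1224, y = 0.1714
  3: x = 0.6951, y = 0.2155

ψ = 0.8478, x_3 = 0.6951, y_3 = 0.2155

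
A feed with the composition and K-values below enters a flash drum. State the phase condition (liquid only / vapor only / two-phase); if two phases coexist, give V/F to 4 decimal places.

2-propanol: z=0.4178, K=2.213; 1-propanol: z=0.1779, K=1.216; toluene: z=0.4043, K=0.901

vapor only

ΣzᵢKᵢ = 1.5052; Σzᵢ/Kᵢ = 0.7838.
Since Σzᵢ/Kᵢ < 1 the mixture is above its dew point — single vapor phase.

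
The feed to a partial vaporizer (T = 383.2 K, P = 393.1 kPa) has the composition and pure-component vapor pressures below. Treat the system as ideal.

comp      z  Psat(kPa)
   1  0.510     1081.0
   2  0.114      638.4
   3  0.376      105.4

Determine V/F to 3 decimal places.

V/F = 0.597

Raoult's law: Kᵢ = Pᵢˢᵃᵗ/P = Pᵢˢᵃᵗ/393.1.
  K_1 = 1081.0/393.1 = 2.74994, K_2 = 638.4/393.1 = 1.62401, K_3 = 105.4/393.1 = 0.26813
Material balance + equilibrium reduce to Σ zᵢ(Kᵢ−1)/(1+V/F(Kᵢ−1)) = 0.
g(0) = ΣzᵢKᵢ − 1 = 0.688 and g(1) = 1 − Σzᵢ/Kᵢ = -0.658, so a root lies in (0, 1).
Newton–Raphson from V/F = 0.58:
  V/F = 0.580: g = 0.0170, g' = -1.017 → V/F = 0.597
Converged at V/F = 0.597.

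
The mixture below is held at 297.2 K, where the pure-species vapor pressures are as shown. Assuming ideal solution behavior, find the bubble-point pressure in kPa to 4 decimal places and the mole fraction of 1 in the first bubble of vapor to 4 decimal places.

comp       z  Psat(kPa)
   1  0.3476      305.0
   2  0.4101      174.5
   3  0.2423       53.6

Pbub = 190.5677 kPa, y_1 = 0.5563

At the bubble point ψ → 0, so ΣzᵢKᵢ = 1 with Kᵢ = Pᵢˢᵃᵗ/P ⇒ P = ΣzᵢPᵢˢᵃᵗ.
P = 0.3476·305.0 + 0.4101·174.5 + 0.2423·53.6 = 190.5677 kPa
yᵢ = zᵢPᵢˢᵃᵗ/P ⇒ y_1 = 0.3476·305.0/190.5677 = 0.5563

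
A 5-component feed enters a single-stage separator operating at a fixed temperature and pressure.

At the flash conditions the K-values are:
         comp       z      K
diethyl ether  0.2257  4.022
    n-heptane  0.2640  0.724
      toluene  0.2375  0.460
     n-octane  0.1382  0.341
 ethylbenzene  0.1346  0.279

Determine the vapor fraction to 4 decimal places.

ψ = 0.1872

Material balance + equilibrium reduce to Σ zᵢ(Kᵢ−1)/(1+ψ(Kᵢ−1)) = 0.
g(0) = ΣzᵢKᵢ − 1 = 0.2928 and g(1) = 1 − Σzᵢ/Kᵢ = -0.8248, so a root lies in (0, 1).
Newton–Raphson from ψ = 0.5:
  ψ = 0.5000: g = -0.27617, g' = -0.7885 → ψ = 0.1498
  ψ = 0.1498: g = 0.04417, g' = -1.2425 → ψ = 0.1853
  ψ = 0.1853: g = 0.00216, g' = -1.1259 → ψ = 0.1872
Converged at ψ = 0.1872.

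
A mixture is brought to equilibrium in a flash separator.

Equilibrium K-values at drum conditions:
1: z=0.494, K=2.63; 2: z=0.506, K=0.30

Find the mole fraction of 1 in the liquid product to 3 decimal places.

x_1 = 0.300

Rachford–Rice: g(ψ) = Σ zᵢ(Kᵢ−1)/(1+ψ(Kᵢ−1)) = 0.
g(0) = ΣzᵢKᵢ − 1 = 0.451 and g(1) = 1 − Σzᵢ/Kᵢ = -0.874, so a root lies in (0, 1).
Iterate (Newton) starting at ψ = 0.5:
  ψ = 0.500: g = -0.1013, g' = -0.985 → ψ = 0.397
  ψ = 0.397: g = -0.0018, g' = -0.959 → ψ = 0.395
Converged at ψ = 0.395.
Compositions from xᵢ = zᵢ/(1+ψ(Kᵢ−1)), yᵢ = Kᵢxᵢ:
  1: x = 0.300, y = 0.790
  2: x = 0.700, y = 0.210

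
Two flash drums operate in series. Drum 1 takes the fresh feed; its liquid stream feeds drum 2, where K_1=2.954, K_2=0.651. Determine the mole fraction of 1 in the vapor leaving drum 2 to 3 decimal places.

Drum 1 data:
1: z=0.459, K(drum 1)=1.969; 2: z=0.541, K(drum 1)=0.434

Drum 1:
Iterate (Newton) starting at ψ₁ = 0.5:
  ψ₁ = 0.500: g = -0.1275, g' = -0.533 → ψ₁ = 0.261
  ψ₁ = 0.261: g = -0.0042, g' = -0.513 → ψ₁ = 0.253
Converged at ψ₁ = 0.253.
Drum-1 compositions:
  1: x = 0.369, y = 0.726
  2: x = 0.631, y = 0.274
Drum-2 feed = drum-1 liquid: z₂ = (0.3687, 0.6313).
Drum 2:
Rachford–Rice: g(ψ₂) = Σ zᵢ(Kᵢ−1)/(1+ψ₂(Kᵢ−1)) = 0.
Feasibility: ΣzᵢKᵢ = 1.500, Σzᵢ/Kᵢ = 1.095 — both > 1, two phases present.
Newton iteration, ψ₂⁰ = 0.66:
  ψ₂ = 0.660: g = 0.0284, g' = -0.398 → ψ₂ = 0.731
  ψ₂ = 0.731: g = 0.0008, g' = -0.377 → ψ₂ = 0.733
Converged at ψ₂ = 0.733.
  1: x = 0.152, y = 0.448
  2: x = 0.848, y = 0.552

y_1 (drum 2) = 0.448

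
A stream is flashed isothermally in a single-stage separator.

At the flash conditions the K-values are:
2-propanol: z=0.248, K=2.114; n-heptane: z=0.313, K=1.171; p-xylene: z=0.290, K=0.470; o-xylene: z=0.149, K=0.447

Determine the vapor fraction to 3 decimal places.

Rachford–Rice: g(ψ) = Σ zᵢ(Kᵢ−1)/(1+ψ(Kᵢ−1)) = 0.
g(0) = ΣzᵢKᵢ − 1 = 0.094 and g(1) = 1 − Σzᵢ/Kᵢ = -0.335, so a root lies in (0, 1).
Newton–Raphson from ψ = 0.35:
  ψ = 0.350: g = -0.0416, g' = -0.360 → ψ = 0.235
Converged at ψ = 0.235.

ψ = 0.235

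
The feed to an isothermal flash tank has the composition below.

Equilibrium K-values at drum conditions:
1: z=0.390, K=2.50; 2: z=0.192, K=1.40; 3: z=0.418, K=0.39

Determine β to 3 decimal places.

β = 0.550

Rachford–Rice: g(β) = Σ zᵢ(Kᵢ−1)/(1+β(Kᵢ−1)) = 0.
Feasibility: ΣzᵢKᵢ = 1.407, Σzᵢ/Kᵢ = 1.365 — both > 1, two phases present.
Iterate (Newton) starting at β = 0.32:
  β = 0.320: g = 0.1465, g' = -0.665 → β = 0.540
  β = 0.540: g = 0.0059, g' = -0.635 → β = 0.550
Converged at β = 0.550.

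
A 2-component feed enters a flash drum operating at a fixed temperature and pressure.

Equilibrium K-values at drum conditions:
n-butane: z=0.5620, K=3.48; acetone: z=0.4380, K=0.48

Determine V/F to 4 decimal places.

Material balance + equilibrium reduce to Σ zᵢ(Kᵢ−1)/(1+V/F(Kᵢ−1)) = 0.
g(0) = ΣzᵢKᵢ − 1 = 1.1660 and g(1) = 1 − Σzᵢ/Kᵢ = -0.0740, so a root lies in (0, 1).
Newton iteration, V/F⁰ = 0.5:
  V/F = 0.5000: g = 0.31443, g' = -0.9052 → V/F = 0.8474
  V/F = 0.8474: g = 0.04221, g' = -0.7379 → V/F = 0.9046
  V/F = 0.9046: g = -0.00032, g' = -0.7508 → V/F = 0.9042
Converged at V/F = 0.9042.

V/F = 0.9042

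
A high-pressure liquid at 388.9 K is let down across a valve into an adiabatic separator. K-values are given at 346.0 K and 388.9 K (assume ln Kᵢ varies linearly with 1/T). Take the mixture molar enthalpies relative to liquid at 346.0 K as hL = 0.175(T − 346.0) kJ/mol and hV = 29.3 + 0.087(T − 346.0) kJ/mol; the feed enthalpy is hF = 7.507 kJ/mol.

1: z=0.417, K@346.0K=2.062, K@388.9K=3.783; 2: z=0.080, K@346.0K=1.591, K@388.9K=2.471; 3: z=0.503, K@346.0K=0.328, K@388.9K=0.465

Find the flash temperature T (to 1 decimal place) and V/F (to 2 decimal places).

Adiabatic flash: solve Rachford–Rice at each trial T, then check hF = ψ·hV(T) + (1−ψ)·hL(T).
  T = 346.0 K: K = (2.062, 1.591, 0.328), RR gives ψ = 0.226, H_out = 6.636 kJ/mol
  T = 388.9 K: K = (3.783, 2.471, 0.465), RR gives ψ = 0.727, H_out = 26.075 kJ/mol
  T = 367.4 K: K = (2.841, 2.007, 0.394), RR gives ψ = 0.521, H_out = 18.016 kJ/mol
  T = 356.7 K: K = (2.432, 1.793, 0.361), RR gives ψ = 0.394, H_out = 13.054 kJ/mol
  T = 351.4 K: K = (2.244, 1.692, 0.344), RR gives ψ = 0.319, H_out = 10.126 kJ/mol
  T = 348.7 K: K = (2.152, 1.641, 0.336), RR gives ψ = 0.275, H_out = 8.458 kJ/mol
  T = 347.4 K: K = (2.108, 1.617, 0.332), RR gives ψ = 0.252, H_out = 7.601 kJ/mol
Linear interpolation between T = 346.0 (H_out = 6.636) and T = 347.4 (H_out = 7.601) on hF = 7.507 gives T ≈ 347.3 K, at which ψ = 0.25.

T = 347.3 K, V/F = 0.25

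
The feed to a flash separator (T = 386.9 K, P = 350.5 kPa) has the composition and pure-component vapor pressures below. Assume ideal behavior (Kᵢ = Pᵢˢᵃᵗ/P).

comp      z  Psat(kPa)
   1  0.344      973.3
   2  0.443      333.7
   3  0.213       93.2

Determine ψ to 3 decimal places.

Raoult's law: Kᵢ = Pᵢˢᵃᵗ/P = Pᵢˢᵃᵗ/350.5.
  K_1 = 973.3/350.5 = 2.77689, K_2 = 333.7/350.5 = 0.95207, K_3 = 93.2/350.5 = 0.26591
Rachford–Rice: g(ψ) = Σ zᵢ(Kᵢ−1)/(1+ψ(Kᵢ−1)) = 0.
g(0) = ΣzᵢKᵢ − 1 = 0.434 and g(1) = 1 − Σzᵢ/Kᵢ = -0.390, so a root lies in (0, 1).
Iterate (Newton) starting at ψ = 0.5:
  ψ = 0.500: g = 0.0549, g' = -0.592 → ψ = 0.593
  ψ = 0.593: g = -0.0009, g' = -0.618 → ψ = 0.591
Converged at ψ = 0.591.

ψ = 0.591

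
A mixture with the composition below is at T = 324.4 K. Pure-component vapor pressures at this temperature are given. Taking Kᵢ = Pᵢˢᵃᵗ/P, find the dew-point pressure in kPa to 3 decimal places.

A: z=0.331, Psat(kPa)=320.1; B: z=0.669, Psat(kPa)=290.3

At the dew point ψ → 1, so Σzᵢ/Kᵢ = 1 with Kᵢ = Pᵢˢᵃᵗ/P ⇒ 1/P = Σzᵢ/Pᵢˢᵃᵗ.
1/P = 0.331/320.1 + 0.669/290.3 = 0.003339 ⇒ P = 299.530 kPa

Pdew = 299.530 kPa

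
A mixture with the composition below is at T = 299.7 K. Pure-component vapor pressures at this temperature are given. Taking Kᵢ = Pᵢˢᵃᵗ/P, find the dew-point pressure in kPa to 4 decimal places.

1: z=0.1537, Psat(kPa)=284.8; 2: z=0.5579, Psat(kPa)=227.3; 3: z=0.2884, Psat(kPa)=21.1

Pdew = 60.0154 kPa

At the dew point ψ → 1, so Σzᵢ/Kᵢ = 1 with Kᵢ = Pᵢˢᵃᵗ/P ⇒ 1/P = Σzᵢ/Pᵢˢᵃᵗ.
1/P = 0.1537/284.8 + 0.5579/227.3 + 0.2884/21.1 = 0.0166624 ⇒ P = 60.0154 kPa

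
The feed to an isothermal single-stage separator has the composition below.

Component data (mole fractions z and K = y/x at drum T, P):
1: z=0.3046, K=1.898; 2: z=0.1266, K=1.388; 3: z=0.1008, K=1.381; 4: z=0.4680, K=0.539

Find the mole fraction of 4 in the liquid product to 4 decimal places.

Material balance + equilibrium reduce to Σ zᵢ(Kᵢ−1)/(1+ψ(Kᵢ−1)) = 0.
Feasibility: ΣzᵢKᵢ = 1.1453, Σzᵢ/Kᵢ = 1.1930 — both > 1, two phases present.
Iterate (Newton) starting at ψ = 0.5:
  ψ = 0.5000: g = -0.01820, g' = -0.3087 → ψ = 0.4410
  ψ = 0.4410: g = -0.00005, g' = -0.3074 → ψ = 0.4409
Converged at ψ = 0.4409.
Compositions from xᵢ = zᵢ/(1+ψ(Kᵢ−1)), yᵢ = Kᵢxᵢ:
  1: x = 0.2182, y = 0.4142
  2: x = 0.1081, y = 0.1501
  3: x = 0.0863, y = 0.1192
  4: x = 0.5874, y = 0.3166

x_4 = 0.5874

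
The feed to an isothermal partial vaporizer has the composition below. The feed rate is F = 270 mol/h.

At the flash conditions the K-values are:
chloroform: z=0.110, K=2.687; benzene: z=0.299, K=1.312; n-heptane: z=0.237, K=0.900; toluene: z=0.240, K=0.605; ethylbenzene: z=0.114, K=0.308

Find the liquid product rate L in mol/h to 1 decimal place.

Let ψ = V/F and solve Σ zᵢ(Kᵢ−1)/(1+ψ(Kᵢ−1)) = 0.
Feasibility: ΣzᵢKᵢ = 1.081, Σzᵢ/Kᵢ = 1.299 — both > 1, two phases present.
Newton iteration, ψ⁰ = 0.5:
  ψ = 0.500: g = -0.0823, g' = -0.302 → ψ = 0.228
  ψ = 0.228: g = -0.0009, g' = -0.313 → ψ = 0.225
Converged at ψ = 0.225.
Then V = ψ·F = 0.2248·270 = 60.7 mol/h and L = F − V = 209.3 mol/h.

L = 209.3 mol/h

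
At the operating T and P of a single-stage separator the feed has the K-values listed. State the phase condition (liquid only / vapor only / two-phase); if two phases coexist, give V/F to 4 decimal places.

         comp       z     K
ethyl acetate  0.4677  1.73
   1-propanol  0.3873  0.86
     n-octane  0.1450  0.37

two-phase, V/F = 0.7080

ΣzᵢKᵢ = 1.1958; Σzᵢ/Kᵢ = 1.1126.
Both exceed 1, so a two-phase solution exists.
Newton–Raphson from ψ = 0.55:
  ψ = 0.5500: g = 0.04508, g' = -0.2706 → ψ = 0.7166
  ψ = 0.7166: g = -0.00265, g' = -0.3081 → ψ = 0.7080
Converged at ψ = 0.7080.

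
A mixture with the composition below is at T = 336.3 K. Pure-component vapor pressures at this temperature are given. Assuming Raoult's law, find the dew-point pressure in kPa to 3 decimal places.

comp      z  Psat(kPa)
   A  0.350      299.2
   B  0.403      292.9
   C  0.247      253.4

Pdew = 284.057 kPa

At the dew point ψ → 1, so Σzᵢ/Kᵢ = 1 with Kᵢ = Pᵢˢᵃᵗ/P ⇒ 1/P = Σzᵢ/Pᵢˢᵃᵗ.
1/P = 0.350/299.2 + 0.403/292.9 + 0.247/253.4 = 0.003520 ⇒ P = 284.057 kPa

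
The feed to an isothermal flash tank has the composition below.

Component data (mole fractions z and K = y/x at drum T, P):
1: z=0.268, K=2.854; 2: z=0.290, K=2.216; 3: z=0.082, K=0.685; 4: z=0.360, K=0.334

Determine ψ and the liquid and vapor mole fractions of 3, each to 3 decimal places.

ψ = 0.610, x_3 = 0.101, y_3 = 0.070

Let ψ = V/F and solve Σ zᵢ(Kᵢ−1)/(1+ψ(Kᵢ−1)) = 0.
Feasibility: ΣzᵢKᵢ = 1.584, Σzᵢ/Kᵢ = 1.422 — both > 1, two phases present.
Iterate (Newton) starting at ψ = 0.5:
  ψ = 0.500: g = 0.0870, g' = -0.784 → ψ = 0.611
  ψ = 0.611: g = -0.0009, g' = -0.810 → ψ = 0.610
Converged at ψ = 0.610.
Compositions from xᵢ = zᵢ/(1+ψ(Kᵢ−1)), yᵢ = Kᵢxᵢ:
  1: x = 0.126, y = 0.359
  2: x = 0.167, y = 0.369
  3: x = 0.101, y = 0.070
  4: x = 0.606, y = 0.202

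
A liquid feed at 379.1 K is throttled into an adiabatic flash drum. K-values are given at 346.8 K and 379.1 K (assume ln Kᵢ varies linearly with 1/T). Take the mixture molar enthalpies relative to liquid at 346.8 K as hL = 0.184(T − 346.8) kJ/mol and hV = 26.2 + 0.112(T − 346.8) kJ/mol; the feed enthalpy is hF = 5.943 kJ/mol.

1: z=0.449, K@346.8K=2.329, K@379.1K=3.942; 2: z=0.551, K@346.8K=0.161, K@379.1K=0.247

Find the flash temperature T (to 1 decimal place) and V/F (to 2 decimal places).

T = 352.3 K, V/F = 0.19

Adiabatic flash: solve Rachford–Rice at each trial T, then check hF = ψ·hV(T) + (1−ψ)·hL(T).
  T = 346.8 K: K = (2.329, 0.161), RR gives ψ = 0.121, H_out = 3.159 kJ/mol
  T = 379.1 K: K = (3.942, 0.247), RR gives ψ = 0.409, H_out = 15.708 kJ/mol
  T = 363.0 K: K = (3.068, 0.201), RR gives ψ = 0.296, H_out = 10.387 kJ/mol
  T = 354.9 K: K = (2.682, 0.181), RR gives ψ = 0.220, H_out = 7.133 kJ/mol
  T = 350.9 K: K = (2.503, 0.171), RR gives ψ = 0.175, H_out = 5.285 kJ/mol
  T = 352.9 K: K = (2.591, 0.176), RR gives ψ = 0.198, H_out = 6.234 kJ/mol
Linear interpolation between T = 350.9 (H_out = 5.285) and T = 352.9 (H_out = 6.234) on hF = 5.943 gives T ≈ 352.3 K, at which ψ = 0.19.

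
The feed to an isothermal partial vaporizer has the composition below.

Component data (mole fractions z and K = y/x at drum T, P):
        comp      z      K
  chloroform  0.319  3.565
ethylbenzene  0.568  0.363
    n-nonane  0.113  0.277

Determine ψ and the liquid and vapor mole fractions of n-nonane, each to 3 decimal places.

ψ = 0.224, x_n-nonane = 0.135, y_n-nonane = 0.037

Rachford–Rice: g(ψ) = Σ zᵢ(Kᵢ−1)/(1+ψ(Kᵢ−1)) = 0.
g(0) = ΣzᵢKᵢ − 1 = 0.375 and g(1) = 1 − Σzᵢ/Kᵢ = -1.062, so a root lies in (0, 1).
Newton–Raphson from ψ = 0.5:
  ψ = 0.500: g = -0.3004, g' = -1.044 → ψ = 0.212
  ψ = 0.212: g = 0.0149, g' = -1.270 → ψ = 0.224
Converged at ψ = 0.224.
Compositions from xᵢ = zᵢ/(1+ψ(Kᵢ−1)), yᵢ = Kᵢxᵢ:
  chloroform: x = 0.203, y = 0.722
  ethylbenzene: x = 0.663, y = 0.241
  n-nonane: x = 0.135, y = 0.037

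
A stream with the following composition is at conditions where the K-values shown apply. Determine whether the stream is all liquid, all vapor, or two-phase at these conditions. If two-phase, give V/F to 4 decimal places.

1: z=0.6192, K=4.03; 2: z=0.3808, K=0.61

all vapor

ΣzᵢKᵢ = 2.7277; Σzᵢ/Kᵢ = 0.7779.
Since Σzᵢ/Kᵢ < 1 the mixture is above its dew point — single vapor phase.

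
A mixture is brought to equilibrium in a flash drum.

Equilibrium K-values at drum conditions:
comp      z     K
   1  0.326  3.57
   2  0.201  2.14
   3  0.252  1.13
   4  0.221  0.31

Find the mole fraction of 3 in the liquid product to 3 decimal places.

x_3 = 0.226

Newton–Raphson from V/F = 0.5:
  V/F = 0.500: g = 0.3106, g' = -0.767 → V/F = 0.905
  V/F = 0.905: g = -0.0117, g' = -1.007 → V/F = 0.893
Converged at V/F = 0.893.
Compositions from xᵢ = zᵢ/(1+V/F(Kᵢ−1)), yᵢ = Kᵢxᵢ:
  1: x = 0.099, y = 0.353
  2: x = 0.100, y = 0.213
  3: x = 0.226, y = 0.255
  4: x = 0.576, y = 0.178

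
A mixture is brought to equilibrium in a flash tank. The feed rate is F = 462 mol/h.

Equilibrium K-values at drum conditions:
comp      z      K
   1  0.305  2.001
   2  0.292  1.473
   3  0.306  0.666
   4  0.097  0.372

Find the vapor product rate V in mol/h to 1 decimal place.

Let ψ = V/F and solve Σ zᵢ(Kᵢ−1)/(1+ψ(Kᵢ−1)) = 0.
Check two-phase: ΣzᵢKᵢ = 1.280 > 1 and Σzᵢ/Kᵢ = 1.071 > 1, so g(0) = 0.280 > 0 and g(1) = -0.071 < 0.
Newton iteration, ψ⁰ = 0.5:
  ψ = 0.500: g = 0.1037, g' = -0.309 → ψ = 0.836
  ψ = 0.836: g = -0.0047, g' = -0.359 → ψ = 0.822
Converged at ψ = 0.822.
Then V = ψ·F = 0.8224·462 = 379.9 mol/h and L = F − V = 82.1 mol/h.

V = 379.9 mol/h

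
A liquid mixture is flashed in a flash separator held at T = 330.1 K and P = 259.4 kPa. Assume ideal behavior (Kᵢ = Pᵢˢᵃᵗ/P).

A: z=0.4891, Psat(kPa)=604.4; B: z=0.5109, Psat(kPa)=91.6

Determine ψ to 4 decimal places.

Raoult's law: Kᵢ = Pᵢˢᵃᵗ/P = Pᵢˢᵃᵗ/259.4.
  K_A = 604.4/259.4 = 2.329992, K_B = 91.6/259.4 = 0.353123
Material balance + equilibrium reduce to Σ zᵢ(Kᵢ−1)/(1+ψ(Kᵢ−1)) = 0.
Feasibility: ΣzᵢKᵢ = 1.3200, Σzᵢ/Kᵢ = 1.6567 — both > 1, two phases present.
Newton–Raphson from ψ = 0.51:
  ψ = 0.5100: g = -0.10561, g' = -0.7833 → ψ = 0.3752
  ψ = 0.3752: g = -0.00244, g' = -0.7578 → ψ = 0.3720
Converged at ψ = 0.3720.

ψ = 0.3720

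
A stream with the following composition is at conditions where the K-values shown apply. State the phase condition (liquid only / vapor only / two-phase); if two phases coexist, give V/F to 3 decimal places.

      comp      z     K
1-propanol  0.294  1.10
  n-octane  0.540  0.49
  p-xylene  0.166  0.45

ΣzᵢKᵢ = 0.663; Σzᵢ/Kᵢ = 1.738.
Since ΣzᵢKᵢ < 1 the mixture is below its bubble point — single liquid phase.

liquid only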